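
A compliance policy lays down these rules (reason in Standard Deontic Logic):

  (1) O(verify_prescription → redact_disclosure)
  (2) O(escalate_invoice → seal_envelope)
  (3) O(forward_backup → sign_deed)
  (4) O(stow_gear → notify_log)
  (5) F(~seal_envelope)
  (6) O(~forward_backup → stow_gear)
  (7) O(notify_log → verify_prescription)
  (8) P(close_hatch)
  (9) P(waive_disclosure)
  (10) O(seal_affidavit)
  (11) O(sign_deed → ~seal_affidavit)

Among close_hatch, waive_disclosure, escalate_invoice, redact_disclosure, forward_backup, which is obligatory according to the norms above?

Premise 10 gives O(seal_affidavit).
The contrapositive of premise 11 (O(sign_deed → ~seal_affidavit)) is O(seal_affidavit → ~sign_deed), and O(seal_affidavit) is already established, so O(~sign_deed).
The contrapositive of premise 3 (O(forward_backup → sign_deed)) is O(~sign_deed → ~forward_backup), and O(~sign_deed) is already established, so O(~forward_backup).
Applying K to premise 6 (O(~forward_backup → stow_gear)) and O(~forward_backup) yields O(stow_gear).
From O(stow_gear) and premise 4, O(stow_gear → notify_log), we obtain O(notify_log).
Premise 7 is O(notify_log → verify_prescription); since O(notify_log), deontic closure gives O(verify_prescription).
With premise 1, O(verify_prescription → redact_disclosure), the K-axiom yields O(redact_disclosure).
So O(redact_disclosure) holds — redact_disclosure is obligatory. None of the other listed options is made obligatory by any chain of premises.

redact_disclosure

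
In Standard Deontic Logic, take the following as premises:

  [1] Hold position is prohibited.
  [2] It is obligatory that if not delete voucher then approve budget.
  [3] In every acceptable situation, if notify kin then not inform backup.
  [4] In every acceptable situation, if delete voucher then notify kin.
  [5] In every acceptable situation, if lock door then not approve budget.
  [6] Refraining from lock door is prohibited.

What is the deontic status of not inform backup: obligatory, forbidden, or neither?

Premise 6, F(¬lock_door), is equivalent to O(lock_door).
From O(lock_door) and premise 5, O(lock_door → ¬approve_budget), we obtain O(¬approve_budget).
The contrapositive of premise 2 (O(¬delete_voucher → approve_budget)) is O(¬approve_budget → delete_voucher), and O(¬approve_budget) is already established, so O(delete_voucher).
From O(delete_voucher) and premise 4, O(delete_voucher → notify_kin), we obtain O(notify_kin).
With premise 3, O(notify_kin → ¬inform_backup), the K-axiom yields O(¬inform_backup).
Premise 1 does not contribute to this derivation.
Hence ¬inform_backup is obligatory.

Obligatory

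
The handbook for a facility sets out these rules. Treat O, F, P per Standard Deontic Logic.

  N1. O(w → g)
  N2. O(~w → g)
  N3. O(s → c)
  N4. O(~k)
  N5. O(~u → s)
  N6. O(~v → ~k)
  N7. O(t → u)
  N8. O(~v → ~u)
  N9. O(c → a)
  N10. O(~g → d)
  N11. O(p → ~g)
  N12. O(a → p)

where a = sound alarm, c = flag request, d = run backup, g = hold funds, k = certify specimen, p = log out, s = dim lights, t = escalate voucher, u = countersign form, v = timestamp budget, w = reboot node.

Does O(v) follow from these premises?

Premises 1 and 2 are O(w → g) and O(~w → g); every ideal world satisfies w or ~w, so in either case g holds — hence O(g).
Premise 11, O(p → ~g), contraposes to O(g → ~p); with O(g) we get O(~p).
Premise 12 is O(a → p); contrapositively O(~p → ~a). Since O(~p) holds, K gives O(~a).
Premise 9 is O(c → a); contrapositively O(~a → ~c). Since O(~a) holds, K gives O(~c).
Premise 3 is O(s → c); contrapositively O(~c → ~s). Since O(~c) holds, K gives O(~s).
The contrapositive of premise 5 (O(~u → s)) is O(~s → u), and O(~s) is already established, so O(u).
Premise 8 is O(~v → ~u); contrapositively O(u → v). Since O(u) holds, K gives O(v).
Premises 4, 6, 7, 10 do not contribute to this derivation.
So O(v) follows.

Yes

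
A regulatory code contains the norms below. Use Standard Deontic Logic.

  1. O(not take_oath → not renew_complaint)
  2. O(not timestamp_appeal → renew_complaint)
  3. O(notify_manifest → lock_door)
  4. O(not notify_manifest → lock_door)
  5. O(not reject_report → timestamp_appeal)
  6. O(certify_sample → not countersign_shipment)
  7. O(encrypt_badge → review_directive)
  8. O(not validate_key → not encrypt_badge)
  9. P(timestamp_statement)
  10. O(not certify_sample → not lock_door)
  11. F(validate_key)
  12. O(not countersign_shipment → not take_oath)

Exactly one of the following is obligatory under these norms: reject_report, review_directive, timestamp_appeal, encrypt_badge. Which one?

Premises 3 and 4 are O(notify_manifest → lock_door) and O(not notify_manifest → lock_door); every ideal world satisfies notify_manifest or not notify_manifest, so in either case lock_door holds — hence O(lock_door).
Premise 10 is O(not certify_sample → not lock_door); contrapositively O(lock_door → certify_sample). Since O(lock_door) holds, K gives O(certify_sample).
Premise 6 is O(certify_sample → not countersign_shipment); since O(certify_sample), deontic closure gives O(not countersign_shipment).
From O(not countersign_shipment) and premise 12, O(not countersign_shipment → not take_oath), we obtain O(not take_oath).
Premise 1 is O(not take_oath → not renew_complaint); since O(not take_oath), deontic closure gives O(not renew_complaint).
Premise 2, O(not timestamp_appeal → renew_complaint), contraposes to O(not renew_complaint → timestamp_appeal); with O(not renew_complaint) we get O(timestamp_appeal).
So O(timestamp_appeal) holds — timestamp_appeal is obligatory. None of the other listed options is made obligatory by any chain of premises.

timestamp_appeal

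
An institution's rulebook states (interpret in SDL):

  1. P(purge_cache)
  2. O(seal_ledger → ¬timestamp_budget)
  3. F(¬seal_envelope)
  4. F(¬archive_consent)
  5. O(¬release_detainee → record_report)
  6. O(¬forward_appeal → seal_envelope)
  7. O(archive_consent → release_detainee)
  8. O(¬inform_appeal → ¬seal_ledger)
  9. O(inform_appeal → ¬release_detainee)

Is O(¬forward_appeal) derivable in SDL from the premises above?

No

Premise 6 is O(¬forward_appeal → seal_envelope); even if O(seal_envelope) held, inferring O(¬forward_appeal) would be affirming the consequent — invalid.
No other premise forces O(¬forward_appeal). An ideal world satisfying every premise can still have ¬forward_appeal false, so O(¬forward_appeal) is not derivable.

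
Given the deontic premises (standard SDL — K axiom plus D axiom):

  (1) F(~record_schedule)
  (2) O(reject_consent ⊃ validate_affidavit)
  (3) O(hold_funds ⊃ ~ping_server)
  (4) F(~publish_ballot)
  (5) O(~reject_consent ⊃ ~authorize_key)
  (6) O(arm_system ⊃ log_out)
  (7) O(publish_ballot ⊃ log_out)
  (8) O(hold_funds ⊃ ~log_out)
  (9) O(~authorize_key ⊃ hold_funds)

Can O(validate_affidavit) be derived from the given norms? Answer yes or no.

Premise 4, F(~publish_ballot), is equivalent to O(publish_ballot).
With premise 7, O(publish_ballot ⊃ log_out), the K-axiom yields O(log_out).
Premise 8, O(hold_funds ⊃ ~log_out), contraposes to O(log_out ⊃ ~hold_funds); with O(log_out) we get O(~hold_funds).
Premise 9 is O(~authorize_key ⊃ hold_funds); contrapositively O(~hold_funds ⊃ authorize_key). Since O(~hold_funds) holds, K gives O(authorize_key).
The contrapositive of premise 5 (O(~reject_consent ⊃ ~authorize_key)) is O(authorize_key ⊃ reject_consent), and O(authorize_key) is already established, so O(reject_consent).
From O(reject_consent) and premise 2, O(reject_consent ⊃ validate_affidavit), we obtain O(validate_affidavit).
Premises 1, 3, 6 do not contribute to this derivation.
So O(validate_affidavit) follows.

Yes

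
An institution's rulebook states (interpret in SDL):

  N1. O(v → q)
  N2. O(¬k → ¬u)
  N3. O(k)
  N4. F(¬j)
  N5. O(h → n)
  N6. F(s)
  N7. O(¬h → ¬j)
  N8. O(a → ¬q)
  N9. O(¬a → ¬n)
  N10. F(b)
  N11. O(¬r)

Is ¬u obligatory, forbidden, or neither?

Neither

Premise 2 is O(¬k → ¬u), but O(¬k) is not derivable from the premises, so it does not yield O(¬u).
No premise or chain of K-axiom applications forces O(¬u), and none forces O(u). So ¬u is neither obligatory nor forbidden under these norms.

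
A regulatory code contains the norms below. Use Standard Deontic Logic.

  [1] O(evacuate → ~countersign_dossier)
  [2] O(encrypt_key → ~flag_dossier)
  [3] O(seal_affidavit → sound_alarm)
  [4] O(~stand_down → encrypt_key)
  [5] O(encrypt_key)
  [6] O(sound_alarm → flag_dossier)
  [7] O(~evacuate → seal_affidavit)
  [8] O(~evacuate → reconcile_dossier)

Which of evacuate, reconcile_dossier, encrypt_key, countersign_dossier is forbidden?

Premise 5 states O(encrypt_key) outright.
Premise 2 is O(encrypt_key → ~flag_dossier); since O(encrypt_key), deontic closure gives O(~flag_dossier).
Premise 6, O(sound_alarm → flag_dossier), contraposes to O(~flag_dossier → ~sound_alarm); with O(~flag_dossier) we get O(~sound_alarm).
Premise 3, O(seal_affidavit → sound_alarm), contraposes to O(~sound_alarm → ~seal_affidavit); with O(~sound_alarm) we get O(~seal_affidavit).
The contrapositive of premise 7 (O(~evacuate → seal_affidavit)) is O(~seal_affidavit → evacuate), and O(~seal_affidavit) is already established, so O(evacuate).
With premise 1, O(evacuate → ~countersign_dossier), the K-axiom yields O(~countersign_dossier).
So O(~countersign_dossier) holds, i.e. countersign_dossier is forbidden. None of the other listed options is forbidden under the premises.

countersign_dossier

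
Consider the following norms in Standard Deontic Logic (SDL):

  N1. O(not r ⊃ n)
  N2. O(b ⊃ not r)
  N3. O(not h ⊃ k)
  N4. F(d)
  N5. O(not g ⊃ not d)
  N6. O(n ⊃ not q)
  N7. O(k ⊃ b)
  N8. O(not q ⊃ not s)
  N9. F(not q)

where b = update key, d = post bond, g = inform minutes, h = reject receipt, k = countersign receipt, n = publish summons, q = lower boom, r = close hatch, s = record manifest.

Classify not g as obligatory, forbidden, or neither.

Neither

Premise 5 is O(not g ⊃ not d); even if O(not d) held, inferring O(not g) would be affirming the consequent — invalid.
No premise or chain of K-axiom applications forces O(not g), and none forces O(g). So not g is neither obligatory nor forbidden under these norms.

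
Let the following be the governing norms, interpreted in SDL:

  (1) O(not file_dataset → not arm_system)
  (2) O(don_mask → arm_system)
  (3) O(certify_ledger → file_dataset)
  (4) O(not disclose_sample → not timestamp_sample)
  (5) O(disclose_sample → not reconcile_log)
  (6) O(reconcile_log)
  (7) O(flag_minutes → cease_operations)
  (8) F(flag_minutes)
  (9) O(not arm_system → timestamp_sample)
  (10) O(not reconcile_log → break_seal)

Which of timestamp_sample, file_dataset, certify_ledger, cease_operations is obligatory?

file_dataset

From premise 6 we have O(reconcile_log).
Premise 5, O(disclose_sample → not reconcile_log), contraposes to O(reconcile_log → not disclose_sample); with O(reconcile_log) we get O(not disclose_sample).
Premise 4 is O(not disclose_sample → not timestamp_sample); since O(not disclose_sample), deontic closure gives O(not timestamp_sample).
The contrapositive of premise 9 (O(not arm_system → timestamp_sample)) is O(not timestamp_sample → arm_system), and O(not timestamp_sample) is already established, so O(arm_system).
Premise 1 is O(not file_dataset → not arm_system); contrapositively O(arm_system → file_dataset). Since O(arm_system) holds, K gives O(file_dataset).
So O(file_dataset) holds — file_dataset is obligatory. None of the other listed options is made obligatory by any chain of premises.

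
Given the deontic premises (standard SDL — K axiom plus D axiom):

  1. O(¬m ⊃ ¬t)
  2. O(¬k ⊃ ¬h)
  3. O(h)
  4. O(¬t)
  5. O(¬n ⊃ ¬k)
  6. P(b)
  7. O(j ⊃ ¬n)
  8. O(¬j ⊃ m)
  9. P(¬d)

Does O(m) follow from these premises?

From premise 3 we have O(h).
Premise 2 is O(¬k ⊃ ¬h); contrapositively O(h ⊃ k). Since O(h) holds, K gives O(k).
The contrapositive of premise 5 (O(¬n ⊃ ¬k)) is O(k ⊃ n), and O(k) is already established, so O(n).
The contrapositive of premise 7 (O(j ⊃ ¬n)) is O(n ⊃ ¬j), and O(n) is already established, so O(¬j).
Applying K to premise 8 (O(¬j ⊃ m)) and O(¬j) yields O(m).
Premises 1, 4, 6, 9 do not contribute to this derivation.
So O(m) follows.

Yes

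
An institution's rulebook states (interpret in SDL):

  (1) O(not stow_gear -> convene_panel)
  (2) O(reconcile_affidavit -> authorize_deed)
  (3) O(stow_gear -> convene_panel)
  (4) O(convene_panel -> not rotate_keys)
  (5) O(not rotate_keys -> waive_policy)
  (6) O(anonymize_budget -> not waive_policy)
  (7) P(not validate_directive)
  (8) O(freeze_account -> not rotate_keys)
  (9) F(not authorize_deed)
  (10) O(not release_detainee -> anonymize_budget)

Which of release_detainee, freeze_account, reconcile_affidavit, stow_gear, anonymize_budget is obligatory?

release_detainee

Premises 3 and 1 cover both cases: O(stow_gear -> convene_panel) and O(not stow_gear -> convene_panel). Since stow_gear ∨ not stow_gear is a tautology, O(convene_panel) follows.
Applying K to premise 4 (O(convene_panel -> not rotate_keys)) and O(convene_panel) yields O(not rotate_keys).
With premise 5, O(not rotate_keys -> waive_policy), the K-axiom yields O(waive_policy).
Premise 6 is O(anonymize_budget -> not waive_policy); contrapositively O(waive_policy -> not anonymize_budget). Since O(waive_policy) holds, K gives O(not anonymize_budget).
The contrapositive of premise 10 (O(not release_detainee -> anonymize_budget)) is O(not anonymize_budget -> release_detainee), and O(not anonymize_budget) is already established, so O(release_detainee).
So O(release_detainee) holds — release_detainee is obligatory. None of the other listed options is made obligatory by any chain of premises.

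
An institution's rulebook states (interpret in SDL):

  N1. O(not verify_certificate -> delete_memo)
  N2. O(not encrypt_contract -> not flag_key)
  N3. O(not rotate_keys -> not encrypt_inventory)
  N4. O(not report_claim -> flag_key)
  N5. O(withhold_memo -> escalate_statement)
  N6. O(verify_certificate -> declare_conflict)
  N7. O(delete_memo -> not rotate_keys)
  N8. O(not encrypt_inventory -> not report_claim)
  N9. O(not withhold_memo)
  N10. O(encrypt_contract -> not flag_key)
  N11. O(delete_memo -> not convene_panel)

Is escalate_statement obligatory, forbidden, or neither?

Neither

Premise 5 is O(withhold_memo -> escalate_statement), but O(withhold_memo) is not derivable from the premises, so it does not yield O(escalate_statement).
No premise or chain of K-axiom applications forces O(escalate_statement), and none forces O(not escalate_statement). So escalate_statement is neither obligatory nor forbidden under these norms.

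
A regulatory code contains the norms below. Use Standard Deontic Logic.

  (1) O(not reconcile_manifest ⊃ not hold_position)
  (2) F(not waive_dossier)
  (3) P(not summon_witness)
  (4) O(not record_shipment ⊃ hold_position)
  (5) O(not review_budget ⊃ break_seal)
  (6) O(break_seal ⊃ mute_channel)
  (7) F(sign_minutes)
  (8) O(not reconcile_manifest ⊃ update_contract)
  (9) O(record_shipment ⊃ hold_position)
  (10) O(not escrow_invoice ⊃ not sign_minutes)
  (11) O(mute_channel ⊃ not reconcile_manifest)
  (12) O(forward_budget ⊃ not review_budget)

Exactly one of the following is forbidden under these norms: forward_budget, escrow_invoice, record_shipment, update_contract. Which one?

By case analysis on record_shipment: premise 9 gives O(record_shipment ⊃ hold_position) and premise 4 gives O(not record_shipment ⊃ hold_position), so O(hold_position) either way.
Premise 1 is O(not reconcile_manifest ⊃ not hold_position); contrapositively O(hold_position ⊃ reconcile_manifest). Since O(hold_position) holds, K gives O(reconcile_manifest).
The contrapositive of premise 11 (O(mute_channel ⊃ not reconcile_manifest)) is O(reconcile_manifest ⊃ not mute_channel), and O(reconcile_manifest) is already established, so O(not mute_channel).
The contrapositive of premise 6 (O(break_seal ⊃ mute_channel)) is O(not mute_channel ⊃ not break_seal), and O(not mute_channel) is already established, so O(not break_seal).
Premise 5 is O(not review_budget ⊃ break_seal); contrapositively O(not break_seal ⊃ review_budget). Since O(not break_seal) holds, K gives O(review_budget).
Premise 12 is O(forward_budget ⊃ not review_budget); contrapositively O(review_budget ⊃ not forward_budget). Since O(review_budget) holds, K gives O(not forward_budget).
So O(not forward_budget) holds, i.e. forward_budget is forbidden. None of the other listed options is forbidden under the premises.

forward_budget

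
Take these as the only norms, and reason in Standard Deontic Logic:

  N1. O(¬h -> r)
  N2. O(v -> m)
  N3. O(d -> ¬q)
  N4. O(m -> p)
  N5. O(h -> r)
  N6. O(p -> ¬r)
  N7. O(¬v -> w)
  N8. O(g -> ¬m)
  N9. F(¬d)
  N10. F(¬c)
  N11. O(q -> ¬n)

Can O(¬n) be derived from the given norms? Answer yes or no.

No

Premise 11 is O(q -> ¬n), but O(q) is not derivable from the premises, so it does not yield O(¬n).
No other premise forces O(¬n). An ideal world satisfying every premise can still have ¬n false, so O(¬n) is not derivable.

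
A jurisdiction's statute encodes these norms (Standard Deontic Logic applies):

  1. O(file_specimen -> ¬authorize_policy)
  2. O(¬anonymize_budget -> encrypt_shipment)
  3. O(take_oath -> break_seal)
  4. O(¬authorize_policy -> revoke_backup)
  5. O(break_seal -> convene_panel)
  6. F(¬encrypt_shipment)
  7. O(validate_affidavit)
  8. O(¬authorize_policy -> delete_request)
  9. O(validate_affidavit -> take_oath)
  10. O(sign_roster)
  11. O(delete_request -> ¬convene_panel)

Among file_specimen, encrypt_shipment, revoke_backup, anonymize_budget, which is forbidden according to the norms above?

From premise 7 we have O(validate_affidavit).
From O(validate_affidavit) and premise 9, O(validate_affidavit -> take_oath), we obtain O(take_oath).
With premise 3, O(take_oath -> break_seal), the K-axiom yields O(break_seal).
With premise 5, O(break_seal -> convene_panel), the K-axiom yields O(convene_panel).
The contrapositive of premise 11 (O(delete_request -> ¬convene_panel)) is O(convene_panel -> ¬delete_request), and O(convene_panel) is already established, so O(¬delete_request).
Premise 8, O(¬authorize_policy -> delete_request), contraposes to O(¬delete_request -> authorize_policy); with O(¬delete_request) we get O(authorize_policy).
Premise 1 is O(file_specimen -> ¬authorize_policy); contrapositively O(authorize_policy -> ¬file_specimen). Since O(authorize_policy) holds, K gives O(¬file_specimen).
So O(¬file_specimen) holds, i.e. file_specimen is forbidden. None of the other listed options is forbidden under the premises.

file_specimen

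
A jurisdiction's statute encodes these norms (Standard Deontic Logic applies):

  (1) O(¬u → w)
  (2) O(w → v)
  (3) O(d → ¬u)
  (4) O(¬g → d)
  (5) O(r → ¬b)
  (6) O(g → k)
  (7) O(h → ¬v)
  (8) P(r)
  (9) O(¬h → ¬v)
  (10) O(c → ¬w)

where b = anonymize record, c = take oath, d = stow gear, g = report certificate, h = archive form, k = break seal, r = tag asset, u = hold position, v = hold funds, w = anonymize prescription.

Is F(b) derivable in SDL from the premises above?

No

Premise 5 is O(r → ¬b), but O(r) is not derivable from the premises (the permission P(r) asserts only ¬O(¬r), not O(r)), so it does not yield O(¬b).
No other premise forces O(¬b). An ideal world satisfying every premise can still have b true, so F(b) is not derivable.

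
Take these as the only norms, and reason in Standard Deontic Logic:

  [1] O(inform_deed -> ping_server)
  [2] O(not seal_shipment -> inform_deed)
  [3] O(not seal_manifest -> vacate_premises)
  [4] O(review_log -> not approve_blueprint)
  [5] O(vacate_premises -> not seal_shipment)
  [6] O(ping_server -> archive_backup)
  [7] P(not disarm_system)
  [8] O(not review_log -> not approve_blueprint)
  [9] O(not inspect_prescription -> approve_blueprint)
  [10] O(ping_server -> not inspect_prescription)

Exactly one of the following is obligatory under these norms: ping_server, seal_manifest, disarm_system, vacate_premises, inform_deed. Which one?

seal_manifest

By case analysis on not review_log: premise 8 gives O(not review_log -> not approve_blueprint) and premise 4 gives O(review_log -> not approve_blueprint), so O(not approve_blueprint) either way.
Premise 9 is O(not inspect_prescription -> approve_blueprint); contrapositively O(not approve_blueprint -> inspect_prescription). Since O(not approve_blueprint) holds, K gives O(inspect_prescription).
Premise 10 is O(ping_server -> not inspect_prescription); contrapositively O(inspect_prescription -> not ping_server). Since O(inspect_prescription) holds, K gives O(not ping_server).
Premise 1 is O(inform_deed -> ping_server); contrapositively O(not ping_server -> not inform_deed). Since O(not ping_server) holds, K gives O(not inform_deed).
Premise 2, O(not seal_shipment -> inform_deed), contraposes to O(not inform_deed -> seal_shipment); with O(not inform_deed) we get O(seal_shipment).
Premise 5 is O(vacate_premises -> not seal_shipment); contrapositively O(seal_shipment -> not vacate_premises). Since O(seal_shipment) holds, K gives O(not vacate_premises).
The contrapositive of premise 3 (O(not seal_manifest -> vacate_premises)) is O(not vacate_premises -> seal_manifest), and O(not vacate_premises) is already established, so O(seal_manifest).
So O(seal_manifest) holds — seal_manifest is obligatory. None of the other listed options is made obligatory by any chain of premises.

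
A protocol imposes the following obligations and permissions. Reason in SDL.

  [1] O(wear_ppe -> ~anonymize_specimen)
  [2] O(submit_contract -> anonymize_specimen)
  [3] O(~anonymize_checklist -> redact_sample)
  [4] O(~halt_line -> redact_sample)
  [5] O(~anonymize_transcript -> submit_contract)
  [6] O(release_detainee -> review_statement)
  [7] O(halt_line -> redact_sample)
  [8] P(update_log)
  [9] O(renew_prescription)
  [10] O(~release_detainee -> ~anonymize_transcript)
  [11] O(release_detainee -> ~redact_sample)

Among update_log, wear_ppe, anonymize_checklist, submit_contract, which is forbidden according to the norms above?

Premises 4 and 7 cover both cases: O(~halt_line -> redact_sample) and O(halt_line -> redact_sample). Since ~halt_line ∨ halt_line is a tautology, O(redact_sample) follows.
The contrapositive of premise 11 (O(release_detainee -> ~redact_sample)) is O(redact_sample -> ~release_detainee), and O(redact_sample) is already established, so O(~release_detainee).
Applying K to premise 10 (O(~release_detainee -> ~anonymize_transcript)) and O(~release_detainee) yields O(~anonymize_transcript).
From O(~anonymize_transcript) and premise 5, O(~anonymize_transcript -> submit_contract), we obtain O(submit_contract).
From O(submit_contract) and premise 2, O(submit_contract -> anonymize_specimen), we obtain O(anonymize_specimen).
The contrapositive of premise 1 (O(wear_ppe -> ~anonymize_specimen)) is O(anonymize_specimen -> ~wear_ppe), and O(anonymize_specimen) is already established, so O(~wear_ppe).
So O(~wear_ppe) holds, i.e. wear_ppe is forbidden. None of the other listed options is forbidden under the premises.

wear_ppe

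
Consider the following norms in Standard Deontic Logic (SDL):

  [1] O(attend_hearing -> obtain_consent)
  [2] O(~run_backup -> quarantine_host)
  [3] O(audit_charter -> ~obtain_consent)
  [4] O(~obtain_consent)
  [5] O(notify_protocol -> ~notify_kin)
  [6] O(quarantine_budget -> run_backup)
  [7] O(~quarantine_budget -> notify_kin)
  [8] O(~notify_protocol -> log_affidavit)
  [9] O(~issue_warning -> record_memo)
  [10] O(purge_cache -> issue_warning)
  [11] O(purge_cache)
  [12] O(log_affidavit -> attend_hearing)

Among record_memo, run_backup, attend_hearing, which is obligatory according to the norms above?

Premise 4 states O(~obtain_consent) outright.
The contrapositive of premise 1 (O(attend_hearing -> obtain_consent)) is O(~obtain_consent -> ~attend_hearing), and O(~obtain_consent) is already established, so O(~attend_hearing).
The contrapositive of premise 12 (O(log_affidavit -> attend_hearing)) is O(~attend_hearing -> ~log_affidavit), and O(~attend_hearing) is already established, so O(~log_affidavit).
Premise 8 is O(~notify_protocol -> log_affidavit); contrapositively O(~log_affidavit -> notify_protocol). Since O(~log_affidavit) holds, K gives O(notify_protocol).
Premise 5 is O(notify_protocol -> ~notify_kin); since O(notify_protocol), deontic closure gives O(~notify_kin).
Premise 7, O(~quarantine_budget -> notify_kin), contraposes to O(~notify_kin -> quarantine_budget); with O(~notify_kin) we get O(quarantine_budget).
From O(quarantine_budget) and premise 6, O(quarantine_budget -> run_backup), we obtain O(run_backup).
So O(run_backup) holds — run_backup is obligatory. None of the other listed options is made obligatory by any chain of premises.

run_backup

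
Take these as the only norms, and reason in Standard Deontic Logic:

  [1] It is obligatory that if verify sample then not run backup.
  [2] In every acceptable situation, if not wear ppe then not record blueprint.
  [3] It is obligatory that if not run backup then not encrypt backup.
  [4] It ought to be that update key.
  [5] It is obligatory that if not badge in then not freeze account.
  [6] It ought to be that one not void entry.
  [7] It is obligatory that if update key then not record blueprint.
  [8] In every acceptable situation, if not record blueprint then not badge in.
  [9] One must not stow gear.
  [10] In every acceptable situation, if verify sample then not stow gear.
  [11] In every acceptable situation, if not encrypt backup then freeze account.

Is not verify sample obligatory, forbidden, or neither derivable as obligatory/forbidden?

Obligatory

Premise 4 states O(update_key) outright.
Applying K to premise 7 (O(update_key → ¬record_blueprint)) and O(update_key) yields O(¬record_blueprint).
Premise 8 is O(¬record_blueprint → ¬badge_in); since O(¬record_blueprint), deontic closure gives O(¬badge_in).
Premise 5 is O(¬badge_in → ¬freeze_account); since O(¬badge_in), deontic closure gives O(¬freeze_account).
The contrapositive of premise 11 (O(¬encrypt_backup → freeze_account)) is O(¬freeze_account → encrypt_backup), and O(¬freeze_account) is already established, so O(encrypt_backup).
The contrapositive of premise 3 (O(¬run_backup → ¬encrypt_backup)) is O(encrypt_backup → run_backup), and O(encrypt_backup) is already established, so O(run_backup).
Premise 1, O(verify_sample → ¬run_backup), contraposes to O(run_backup → ¬verify_sample); with O(run_backup) we get O(¬verify_sample).
Premises 2, 6, 9, 10 do not contribute to this derivation.
Hence ¬verify_sample is obligatory.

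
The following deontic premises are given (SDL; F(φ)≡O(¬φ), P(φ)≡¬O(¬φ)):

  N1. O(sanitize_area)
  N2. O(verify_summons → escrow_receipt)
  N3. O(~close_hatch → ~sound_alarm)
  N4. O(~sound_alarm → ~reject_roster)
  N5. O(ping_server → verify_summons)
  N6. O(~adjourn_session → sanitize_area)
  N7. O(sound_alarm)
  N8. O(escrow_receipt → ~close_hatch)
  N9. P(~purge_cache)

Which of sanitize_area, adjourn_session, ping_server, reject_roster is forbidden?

Premise 7 states O(sound_alarm) outright.
Premise 3 is O(~close_hatch → ~sound_alarm); contrapositively O(sound_alarm → close_hatch). Since O(sound_alarm) holds, K gives O(close_hatch).
Premise 8, O(escrow_receipt → ~close_hatch), contraposes to O(close_hatch → ~escrow_receipt); with O(close_hatch) we get O(~escrow_receipt).
Premise 2, O(verify_summons → escrow_receipt), contraposes to O(~escrow_receipt → ~verify_summons); with O(~escrow_receipt) we get O(~verify_summons).
The contrapositive of premise 5 (O(ping_server → verify_summons)) is O(~verify_summons → ~ping_server), and O(~verify_summons) is already established, so O(~ping_server).
So O(~ping_server) holds, i.e. ping_server is forbidden. None of the other listed options is forbidden under the premises.

ping_server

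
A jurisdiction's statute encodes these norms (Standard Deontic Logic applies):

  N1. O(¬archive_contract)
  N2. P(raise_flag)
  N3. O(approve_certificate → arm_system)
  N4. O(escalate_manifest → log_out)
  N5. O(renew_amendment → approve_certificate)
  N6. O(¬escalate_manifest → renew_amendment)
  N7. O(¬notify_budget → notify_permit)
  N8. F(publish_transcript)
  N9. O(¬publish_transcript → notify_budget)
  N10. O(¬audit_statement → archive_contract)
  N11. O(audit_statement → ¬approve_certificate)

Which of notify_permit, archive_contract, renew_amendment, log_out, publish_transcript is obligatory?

From premise 1 we have O(¬archive_contract).
The contrapositive of premise 10 (O(¬audit_statement → archive_contract)) is O(¬archive_contract → audit_statement), and O(¬archive_contract) is already established, so O(audit_statement).
Applying K to premise 11 (O(audit_statement → ¬approve_certificate)) and O(audit_statement) yields O(¬approve_certificate).
Premise 5, O(renew_amendment → approve_certificate), contraposes to O(¬approve_certificate → ¬renew_amendment); with O(¬approve_certificate) we get O(¬renew_amendment).
The contrapositive of premise 6 (O(¬escalate_manifest → renew_amendment)) is O(¬renew_amendment → escalate_manifest), and O(¬renew_amendment) is already established, so O(escalate_manifest).
With premise 4, O(escalate_manifest → log_out), the K-axiom yields O(log_out).
So O(log_out) holds — log_out is obligatory. None of the other listed options is made obligatory by any chain of premises.

log_out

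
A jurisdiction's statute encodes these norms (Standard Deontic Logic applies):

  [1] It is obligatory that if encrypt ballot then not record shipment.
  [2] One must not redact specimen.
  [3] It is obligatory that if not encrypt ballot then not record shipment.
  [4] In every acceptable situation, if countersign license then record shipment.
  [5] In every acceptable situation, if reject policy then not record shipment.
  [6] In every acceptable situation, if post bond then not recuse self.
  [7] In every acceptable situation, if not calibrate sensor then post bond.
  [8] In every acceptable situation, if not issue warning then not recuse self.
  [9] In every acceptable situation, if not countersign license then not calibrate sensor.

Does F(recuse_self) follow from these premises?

Yes

By case analysis on ¬encrypt_ballot: premise 3 gives O(¬encrypt_ballot → ¬record_shipment) and premise 1 gives O(encrypt_ballot → ¬record_shipment), so O(¬record_shipment) either way.
Premise 4 is O(countersign_license → record_shipment); contrapositively O(¬record_shipment → ¬countersign_license). Since O(¬record_shipment) holds, K gives O(¬countersign_license).
Applying K to premise 9 (O(¬countersign_license → ¬calibrate_sensor)) and O(¬countersign_license) yields O(¬calibrate_sensor).
With premise 7, O(¬calibrate_sensor → post_bond), the K-axiom yields O(post_bond).
From O(post_bond) and premise 6, O(post_bond → ¬recuse_self), we obtain O(¬recuse_self).
Premises 2, 5, 8 do not contribute to this derivation.
So O(¬recuse_self) holds, i.e. F(recuse_self). The claim follows.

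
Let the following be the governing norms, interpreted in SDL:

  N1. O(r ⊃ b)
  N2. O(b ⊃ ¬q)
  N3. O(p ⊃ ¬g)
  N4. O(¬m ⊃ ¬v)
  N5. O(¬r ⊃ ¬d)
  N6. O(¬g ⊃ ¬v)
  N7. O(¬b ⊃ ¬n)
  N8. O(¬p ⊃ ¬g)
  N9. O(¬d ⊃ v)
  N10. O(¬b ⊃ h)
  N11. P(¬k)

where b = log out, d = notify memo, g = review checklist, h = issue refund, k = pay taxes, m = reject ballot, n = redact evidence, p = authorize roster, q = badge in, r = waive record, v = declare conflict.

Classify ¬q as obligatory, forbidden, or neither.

By case analysis on p: premise 3 gives O(p ⊃ ¬g) and premise 8 gives O(¬p ⊃ ¬g), so O(¬g) either way.
With premise 6, O(¬g ⊃ ¬v), the K-axiom yields O(¬v).
The contrapositive of premise 9 (O(¬d ⊃ v)) is O(¬v ⊃ d), and O(¬v) is already established, so O(d).
Premise 5 is O(¬r ⊃ ¬d); contrapositively O(d ⊃ r). Since O(d) holds, K gives O(r).
With premise 1, O(r ⊃ b), the K-axiom yields O(b).
From O(b) and premise 2, O(b ⊃ ¬q), we obtain O(¬q).
Premises 4, 7, 10, 11 do not contribute to this derivation.
Hence ¬q is obligatory.

Obligatory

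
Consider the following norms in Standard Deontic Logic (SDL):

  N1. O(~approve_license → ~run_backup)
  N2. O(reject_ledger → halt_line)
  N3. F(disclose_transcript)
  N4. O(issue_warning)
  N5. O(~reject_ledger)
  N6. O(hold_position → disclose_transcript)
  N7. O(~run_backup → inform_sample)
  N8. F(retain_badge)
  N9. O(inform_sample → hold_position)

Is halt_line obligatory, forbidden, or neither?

Neither

Premise 2 is O(reject_ledger → halt_line), but O(reject_ledger) is not derivable from the premises, so it does not yield O(halt_line).
No premise or chain of K-axiom applications forces O(halt_line), and none forces O(~halt_line). So halt_line is neither obligatory nor forbidden under these norms.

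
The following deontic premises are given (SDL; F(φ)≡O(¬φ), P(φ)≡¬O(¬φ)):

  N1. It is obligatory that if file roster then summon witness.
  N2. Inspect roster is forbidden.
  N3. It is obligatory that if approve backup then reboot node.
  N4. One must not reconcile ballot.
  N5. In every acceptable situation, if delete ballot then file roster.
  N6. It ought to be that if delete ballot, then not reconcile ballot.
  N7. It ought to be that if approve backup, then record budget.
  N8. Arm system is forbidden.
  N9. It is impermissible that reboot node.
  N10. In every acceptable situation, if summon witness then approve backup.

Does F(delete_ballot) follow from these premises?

Yes

F(reboot_node) at premise 9 means O(¬reboot_node).
Premise 3 is O(approve_backup → reboot_node); contrapositively O(¬reboot_node → ¬approve_backup). Since O(¬reboot_node) holds, K gives O(¬approve_backup).
The contrapositive of premise 10 (O(summon_witness → approve_backup)) is O(¬approve_backup → ¬summon_witness), and O(¬approve_backup) is already established, so O(¬summon_witness).
Premise 1 is O(file_roster → summon_witness); contrapositively O(¬summon_witness → ¬file_roster). Since O(¬summon_witness) holds, K gives O(¬file_roster).
The contrapositive of premise 5 (O(delete_ballot → file_roster)) is O(¬file_roster → ¬delete_ballot), and O(¬file_roster) is already established, so O(¬delete_ballot).
Premises 2, 4, 6, 7, 8 do not contribute to this derivation.
So O(¬delete_ballot) holds, i.e. F(delete_ballot). The claim follows.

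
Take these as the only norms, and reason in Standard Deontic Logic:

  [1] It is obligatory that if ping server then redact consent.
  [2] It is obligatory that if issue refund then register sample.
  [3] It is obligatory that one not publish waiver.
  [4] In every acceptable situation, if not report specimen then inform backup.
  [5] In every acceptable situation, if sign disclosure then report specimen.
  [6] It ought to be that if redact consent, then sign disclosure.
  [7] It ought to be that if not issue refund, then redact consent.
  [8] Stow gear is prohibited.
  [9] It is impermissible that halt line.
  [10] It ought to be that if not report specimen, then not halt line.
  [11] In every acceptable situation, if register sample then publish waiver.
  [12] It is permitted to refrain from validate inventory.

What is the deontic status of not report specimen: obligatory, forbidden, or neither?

Forbidden

Premise 3 gives O(¬publish_waiver).
Premise 11, O(register_sample → publish_waiver), contraposes to O(¬publish_waiver → ¬register_sample); with O(¬publish_waiver) we get O(¬register_sample).
Premise 2 is O(issue_refund → register_sample); contrapositively O(¬register_sample → ¬issue_refund). Since O(¬register_sample) holds, K gives O(¬issue_refund).
Applying K to premise 7 (O(¬issue_refund → redact_consent)) and O(¬issue_refund) yields O(redact_consent).
Applying K to premise 6 (O(redact_consent → sign_disclosure)) and O(redact_consent) yields O(sign_disclosure).
From O(sign_disclosure) and premise 5, O(sign_disclosure → report_specimen), we obtain O(report_specimen).
Premises 1, 4, 8, 9, 10, 12 do not contribute to this derivation.
Thus O(report_specimen), which is F(¬report_specimen): ¬report_specimen is forbidden.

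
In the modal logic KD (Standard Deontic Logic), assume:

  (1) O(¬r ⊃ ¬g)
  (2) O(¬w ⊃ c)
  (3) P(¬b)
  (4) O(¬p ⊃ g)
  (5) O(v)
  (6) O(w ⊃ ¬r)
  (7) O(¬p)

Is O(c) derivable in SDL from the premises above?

Yes

Premise 7 gives O(¬p).
Premise 4 is O(¬p ⊃ g); since O(¬p), deontic closure gives O(g).
The contrapositive of premise 1 (O(¬r ⊃ ¬g)) is O(g ⊃ r), and O(g) is already established, so O(r).
Premise 6 is O(w ⊃ ¬r); contrapositively O(r ⊃ ¬w). Since O(r) holds, K gives O(¬w).
With premise 2, O(¬w ⊃ c), the K-axiom yields O(c).
Premises 3, 5 do not contribute to this derivation.
So O(c) follows.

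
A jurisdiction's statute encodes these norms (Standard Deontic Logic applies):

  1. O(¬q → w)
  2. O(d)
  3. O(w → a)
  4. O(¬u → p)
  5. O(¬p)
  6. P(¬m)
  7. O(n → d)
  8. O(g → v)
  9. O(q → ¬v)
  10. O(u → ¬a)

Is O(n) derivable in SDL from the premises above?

Premise 7 is O(n → d); even if O(d) held, inferring O(n) would be affirming the consequent — invalid.
No other premise forces O(n). An ideal world satisfying every premise can still have n false, so O(n) is not derivable.

No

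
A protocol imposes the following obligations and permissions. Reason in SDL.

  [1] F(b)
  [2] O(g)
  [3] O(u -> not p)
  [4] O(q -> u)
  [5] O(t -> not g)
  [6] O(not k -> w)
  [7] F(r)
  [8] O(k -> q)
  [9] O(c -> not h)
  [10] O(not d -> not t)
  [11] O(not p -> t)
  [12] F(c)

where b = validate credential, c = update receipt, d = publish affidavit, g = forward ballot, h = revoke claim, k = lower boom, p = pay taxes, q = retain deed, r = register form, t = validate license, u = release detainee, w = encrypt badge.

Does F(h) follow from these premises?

Premise 9 is O(c -> not h), but O(c) is not derivable from the premises, so it does not yield O(not h).
No other premise forces O(not h). An ideal world satisfying every premise can still have h true, so F(h) is not derivable.

No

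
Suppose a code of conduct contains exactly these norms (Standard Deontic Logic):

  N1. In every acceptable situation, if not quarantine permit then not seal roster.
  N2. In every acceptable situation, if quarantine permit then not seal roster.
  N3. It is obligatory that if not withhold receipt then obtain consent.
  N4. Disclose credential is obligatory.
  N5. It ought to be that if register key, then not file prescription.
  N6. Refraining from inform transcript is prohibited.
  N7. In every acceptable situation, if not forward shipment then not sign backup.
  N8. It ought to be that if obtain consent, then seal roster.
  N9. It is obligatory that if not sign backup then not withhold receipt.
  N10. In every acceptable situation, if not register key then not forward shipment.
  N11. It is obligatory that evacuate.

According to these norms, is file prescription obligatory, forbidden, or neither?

Premises 1 and 2 cover both cases: O(¬quarantine_permit → ¬seal_roster) and O(quarantine_permit → ¬seal_roster). Since ¬quarantine_permit ∨ quarantine_permit is a tautology, O(¬seal_roster) follows.
Premise 8, O(obtain_consent → seal_roster), contraposes to O(¬seal_roster → ¬obtain_consent); with O(¬seal_roster) we get O(¬obtain_consent).
Premise 3 is O(¬withhold_receipt → obtain_consent); contrapositively O(¬obtain_consent → withhold_receipt). Since O(¬obtain_consent) holds, K gives O(withhold_receipt).
Premise 9 is O(¬sign_backup → ¬withhold_receipt); contrapositively O(withhold_receipt → sign_backup). Since O(withhold_receipt) holds, K gives O(sign_backup).
The contrapositive of premise 7 (O(¬forward_shipment → ¬sign_backup)) is O(sign_backup → forward_shipment), and O(sign_backup) is already established, so O(forward_shipment).
Premise 10 is O(¬register_key → ¬forward_shipment); contrapositively O(forward_shipment → register_key). Since O(forward_shipment) holds, K gives O(register_key).
From O(register_key) and premise 5, O(register_key → ¬file_prescription), we obtain O(¬file_prescription).
Premises 4, 6, 11 do not contribute to this derivation.
Thus O(¬file_prescription), which is F(file_prescription): file_prescription is forbidden.

Forbidden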